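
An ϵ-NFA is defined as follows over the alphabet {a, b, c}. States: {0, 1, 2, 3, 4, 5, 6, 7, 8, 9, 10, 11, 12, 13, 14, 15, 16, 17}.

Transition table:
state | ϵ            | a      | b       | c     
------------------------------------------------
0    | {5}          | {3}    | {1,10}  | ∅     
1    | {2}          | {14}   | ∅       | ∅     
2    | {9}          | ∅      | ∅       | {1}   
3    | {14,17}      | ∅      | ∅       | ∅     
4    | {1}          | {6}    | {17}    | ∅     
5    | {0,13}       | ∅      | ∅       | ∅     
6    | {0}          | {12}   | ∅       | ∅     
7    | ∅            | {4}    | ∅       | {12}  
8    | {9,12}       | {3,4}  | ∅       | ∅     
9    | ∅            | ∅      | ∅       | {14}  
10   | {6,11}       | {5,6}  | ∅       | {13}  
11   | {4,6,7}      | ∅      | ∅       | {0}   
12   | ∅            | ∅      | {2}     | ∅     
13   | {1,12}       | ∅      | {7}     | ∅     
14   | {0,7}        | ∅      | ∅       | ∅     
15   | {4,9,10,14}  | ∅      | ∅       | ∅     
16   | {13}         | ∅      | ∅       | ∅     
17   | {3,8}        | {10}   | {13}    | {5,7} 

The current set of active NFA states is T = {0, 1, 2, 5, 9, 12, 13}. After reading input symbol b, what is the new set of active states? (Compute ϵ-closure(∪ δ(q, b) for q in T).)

{0, 1, 2, 4, 5, 6, 7, 9, 10, 11, 12, 13}

0 on b → {1, 10}.
12 on b → {2}.
13 on b → {7}.
No b-transition from 1, 2, 5, 9.
Union after reading b: {1, 2, 7, 10}.
Now take the ϵ-closure:
From 2 via ϵ: add 9.
From 10 via ϵ: add 6, 11.
From 6 via ϵ: add 0.
From 11 via ϵ: add 4.
From 0 via ϵ: add 5.
From 5 via ϵ: add 13.
From 13 via ϵ: add 12.
No new states can be added; the closed set is {0, 1, 2, 4, 5, 6, 7, 9, 10, 11, 12, 13}.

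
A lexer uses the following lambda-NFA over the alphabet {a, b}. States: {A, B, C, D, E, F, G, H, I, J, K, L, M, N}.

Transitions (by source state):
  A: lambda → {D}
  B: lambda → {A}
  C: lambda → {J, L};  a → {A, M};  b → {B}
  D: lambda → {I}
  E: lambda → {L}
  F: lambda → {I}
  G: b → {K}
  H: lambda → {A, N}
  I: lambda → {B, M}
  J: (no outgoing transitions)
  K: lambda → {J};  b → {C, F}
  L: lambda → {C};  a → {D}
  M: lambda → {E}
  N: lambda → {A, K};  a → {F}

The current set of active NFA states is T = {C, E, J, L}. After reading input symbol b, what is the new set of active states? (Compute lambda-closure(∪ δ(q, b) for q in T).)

C on b → {B}.
No b-transition from E, J, L.
Union after reading b: {B}.
Now take the lambda-closure:
From B via lambda: add A.
From A via lambda: add D.
From D via lambda: add I.
From I via lambda: add M.
From M via lambda: add E.
From E via lambda: add L.
From L via lambda: add C.
From C via lambda: add J.
No new states can be added; the closed set is {A, B, C, D, E, I, J, L, M}.

{A, B, C, D, E, I, J, L, M}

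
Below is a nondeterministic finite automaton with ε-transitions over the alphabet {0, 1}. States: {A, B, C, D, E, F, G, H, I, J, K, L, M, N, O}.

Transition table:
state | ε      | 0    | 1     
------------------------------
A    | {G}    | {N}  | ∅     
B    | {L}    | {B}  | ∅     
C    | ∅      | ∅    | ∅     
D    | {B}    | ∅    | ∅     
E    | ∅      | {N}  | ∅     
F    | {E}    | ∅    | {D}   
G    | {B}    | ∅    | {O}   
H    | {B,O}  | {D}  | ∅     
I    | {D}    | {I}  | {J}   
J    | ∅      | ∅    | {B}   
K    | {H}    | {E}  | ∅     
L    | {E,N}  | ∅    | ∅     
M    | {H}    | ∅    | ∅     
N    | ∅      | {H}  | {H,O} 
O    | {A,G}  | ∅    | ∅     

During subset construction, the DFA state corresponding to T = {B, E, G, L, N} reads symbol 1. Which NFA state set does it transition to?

{A, B, E, G, H, L, N, O}

G on 1 → {O}.
N on 1 → {H, O}.
No 1-transition from B, E, L.
Union after reading 1: {H, O}.
Now take the ε-closure:
From H via ε: add B.
From O via ε: add A, G.
From B via ε: add L.
From L via ε: add E, N.
No new states can be added; the closed set is {A, B, E, G, H, L, N, O}.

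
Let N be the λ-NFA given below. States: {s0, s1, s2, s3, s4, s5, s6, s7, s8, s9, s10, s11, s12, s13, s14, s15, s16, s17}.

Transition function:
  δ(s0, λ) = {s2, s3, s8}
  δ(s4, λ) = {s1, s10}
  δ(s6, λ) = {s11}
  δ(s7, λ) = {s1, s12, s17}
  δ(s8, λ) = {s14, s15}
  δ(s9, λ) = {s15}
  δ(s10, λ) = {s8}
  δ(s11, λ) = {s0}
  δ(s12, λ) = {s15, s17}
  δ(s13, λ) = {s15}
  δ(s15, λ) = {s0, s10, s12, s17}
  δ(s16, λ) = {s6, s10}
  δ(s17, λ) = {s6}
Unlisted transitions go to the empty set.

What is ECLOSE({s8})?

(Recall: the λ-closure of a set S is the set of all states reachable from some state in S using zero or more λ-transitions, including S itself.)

Start with {s8}.
From s8 via λ: add s14, s15.
From s15 via λ: add s0, s10, s12, s17.
From s0 via λ: add s2, s3.
From s17 via λ: add s6.
From s6 via λ: add s11.
No new states can be added; the closed set is {s0, s2, s3, s6, s8, s10, s11, s12, s14, s15, s17}.

{s0, s2, s3, s6, s8, s10, s11, s12, s14, s15, s17}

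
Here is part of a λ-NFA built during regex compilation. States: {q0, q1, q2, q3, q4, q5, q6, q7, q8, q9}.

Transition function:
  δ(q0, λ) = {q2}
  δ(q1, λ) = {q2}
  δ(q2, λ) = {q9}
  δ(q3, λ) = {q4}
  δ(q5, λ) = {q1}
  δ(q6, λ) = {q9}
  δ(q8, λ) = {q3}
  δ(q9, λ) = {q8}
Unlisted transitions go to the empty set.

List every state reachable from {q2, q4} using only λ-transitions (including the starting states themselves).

{q2, q3, q4, q8, q9}

Start with {q2, q4}.
From q2 via λ: add q9.
From q9 via λ: add q8.
From q8 via λ: add q3.
No new states can be added; the closed set is {q2, q3, q4, q8, q9}.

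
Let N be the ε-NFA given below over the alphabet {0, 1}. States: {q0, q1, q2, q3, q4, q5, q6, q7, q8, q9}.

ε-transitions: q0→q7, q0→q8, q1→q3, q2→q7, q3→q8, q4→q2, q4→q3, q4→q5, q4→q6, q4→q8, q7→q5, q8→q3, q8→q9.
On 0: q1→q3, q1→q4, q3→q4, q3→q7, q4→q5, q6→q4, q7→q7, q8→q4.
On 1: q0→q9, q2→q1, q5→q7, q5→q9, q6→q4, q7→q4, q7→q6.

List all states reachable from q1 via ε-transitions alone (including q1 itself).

{q1, q3, q8, q9}

Start with {q1}.
From q1 via ε: add q3.
From q3 via ε: add q8.
From q8 via ε: add q9.
No new states can be added; the closed set is {q1, q3, q8, q9}.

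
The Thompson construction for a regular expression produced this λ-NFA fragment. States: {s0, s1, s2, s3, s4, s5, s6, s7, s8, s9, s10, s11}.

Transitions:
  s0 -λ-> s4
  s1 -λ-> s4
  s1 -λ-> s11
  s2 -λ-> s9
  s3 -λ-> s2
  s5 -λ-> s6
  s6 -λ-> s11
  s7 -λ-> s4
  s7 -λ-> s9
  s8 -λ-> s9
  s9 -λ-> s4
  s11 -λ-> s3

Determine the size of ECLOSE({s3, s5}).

7

Start with {s3, s5}.
From s3 via λ: add s2.
From s5 via λ: add s6.
From s2 via λ: add s9.
From s6 via λ: add s11.
From s9 via λ: add s4.
λ-closure = {s2, s3, s4, s5, s6, s9, s11}, which has 7 states.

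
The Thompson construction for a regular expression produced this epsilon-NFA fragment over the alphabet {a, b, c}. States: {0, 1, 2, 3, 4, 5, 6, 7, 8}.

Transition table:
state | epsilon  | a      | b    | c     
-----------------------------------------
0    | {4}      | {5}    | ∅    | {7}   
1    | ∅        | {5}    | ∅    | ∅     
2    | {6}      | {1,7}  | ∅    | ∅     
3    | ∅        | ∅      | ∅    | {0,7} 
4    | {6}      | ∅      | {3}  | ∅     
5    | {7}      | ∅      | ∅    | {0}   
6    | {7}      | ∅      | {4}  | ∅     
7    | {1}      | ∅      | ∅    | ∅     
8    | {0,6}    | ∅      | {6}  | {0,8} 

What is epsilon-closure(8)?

{0, 1, 4, 6, 7, 8}

Start with {8}.
From 8 via epsilon: add 0, 6.
From 0 via epsilon: add 4.
From 6 via epsilon: add 7.
From 7 via epsilon: add 1.
No new states can be added; the closed set is {0, 1, 4, 6, 7, 8}.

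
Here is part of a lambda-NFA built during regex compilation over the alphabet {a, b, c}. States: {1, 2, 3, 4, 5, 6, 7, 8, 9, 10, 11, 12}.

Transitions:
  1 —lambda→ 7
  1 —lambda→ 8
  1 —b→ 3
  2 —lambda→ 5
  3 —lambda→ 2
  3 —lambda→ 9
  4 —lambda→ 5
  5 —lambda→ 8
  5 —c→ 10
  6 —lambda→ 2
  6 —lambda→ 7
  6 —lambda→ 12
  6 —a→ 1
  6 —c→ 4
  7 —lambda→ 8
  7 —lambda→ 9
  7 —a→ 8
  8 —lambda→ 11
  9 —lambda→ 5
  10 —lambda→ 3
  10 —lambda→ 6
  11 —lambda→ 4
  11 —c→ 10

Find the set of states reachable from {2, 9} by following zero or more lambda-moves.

{2, 4, 5, 8, 9, 11}

Start with {2, 9}.
From 2 via lambda: add 5.
From 5 via lambda: add 8.
From 8 via lambda: add 11.
From 11 via lambda: add 4.
No new states can be added; the closed set is {2, 4, 5, 8, 9, 11}.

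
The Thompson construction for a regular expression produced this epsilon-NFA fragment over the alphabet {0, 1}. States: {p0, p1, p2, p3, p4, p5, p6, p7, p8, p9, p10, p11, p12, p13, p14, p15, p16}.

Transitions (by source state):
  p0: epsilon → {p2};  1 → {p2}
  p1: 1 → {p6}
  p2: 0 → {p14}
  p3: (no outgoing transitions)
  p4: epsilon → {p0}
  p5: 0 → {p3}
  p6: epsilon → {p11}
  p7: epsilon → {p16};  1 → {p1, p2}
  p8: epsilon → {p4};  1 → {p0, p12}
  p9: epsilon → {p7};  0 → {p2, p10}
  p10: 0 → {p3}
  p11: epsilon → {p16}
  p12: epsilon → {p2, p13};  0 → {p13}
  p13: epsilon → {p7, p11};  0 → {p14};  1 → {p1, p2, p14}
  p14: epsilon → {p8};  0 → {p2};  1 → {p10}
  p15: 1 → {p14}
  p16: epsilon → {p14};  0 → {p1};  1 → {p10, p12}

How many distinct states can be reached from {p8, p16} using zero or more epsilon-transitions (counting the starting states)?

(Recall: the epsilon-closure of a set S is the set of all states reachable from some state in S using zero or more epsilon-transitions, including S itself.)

Start with {p8, p16}.
From p8 via epsilon: add p4.
From p16 via epsilon: add p14.
From p4 via epsilon: add p0.
From p0 via epsilon: add p2.
epsilon-closure = {p0, p2, p4, p8, p14, p16}, which has 6 states.

6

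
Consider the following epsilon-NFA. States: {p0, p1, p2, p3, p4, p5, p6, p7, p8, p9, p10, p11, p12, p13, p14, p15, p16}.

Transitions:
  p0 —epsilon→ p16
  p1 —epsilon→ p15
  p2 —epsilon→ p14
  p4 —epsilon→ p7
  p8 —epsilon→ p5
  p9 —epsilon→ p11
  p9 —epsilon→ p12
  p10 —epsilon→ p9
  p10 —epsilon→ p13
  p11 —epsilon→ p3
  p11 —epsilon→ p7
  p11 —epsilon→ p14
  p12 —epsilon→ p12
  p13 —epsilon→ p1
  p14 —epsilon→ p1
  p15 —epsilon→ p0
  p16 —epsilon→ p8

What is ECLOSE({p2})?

Start with {p2}.
From p2 via epsilon: add p14.
From p14 via epsilon: add p1.
From p1 via epsilon: add p15.
From p15 via epsilon: add p0.
From p0 via epsilon: add p16.
From p16 via epsilon: add p8.
From p8 via epsilon: add p5.
No new states can be added; the closed set is {p0, p1, p2, p5, p8, p14, p15, p16}.

{p0, p1, p2, p5, p8, p14, p15, p16}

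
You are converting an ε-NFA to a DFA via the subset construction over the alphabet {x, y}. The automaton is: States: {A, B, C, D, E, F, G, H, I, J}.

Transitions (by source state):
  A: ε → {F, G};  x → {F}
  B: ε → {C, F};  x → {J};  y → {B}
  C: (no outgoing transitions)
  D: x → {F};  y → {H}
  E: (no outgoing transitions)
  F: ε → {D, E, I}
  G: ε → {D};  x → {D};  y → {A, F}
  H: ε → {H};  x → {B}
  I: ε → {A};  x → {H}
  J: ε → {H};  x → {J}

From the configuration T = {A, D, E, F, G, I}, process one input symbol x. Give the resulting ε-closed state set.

{A, D, E, F, G, H, I}

A on x → {F}.
D on x → {F}.
G on x → {D}.
I on x → {H}.
No x-transition from E, F.
Union after reading x: {D, F, H}.
Now take the ε-closure:
From F via ε: add E, I.
From I via ε: add A.
From A via ε: add G.
No new states can be added; the closed set is {A, D, E, F, G, H, I}.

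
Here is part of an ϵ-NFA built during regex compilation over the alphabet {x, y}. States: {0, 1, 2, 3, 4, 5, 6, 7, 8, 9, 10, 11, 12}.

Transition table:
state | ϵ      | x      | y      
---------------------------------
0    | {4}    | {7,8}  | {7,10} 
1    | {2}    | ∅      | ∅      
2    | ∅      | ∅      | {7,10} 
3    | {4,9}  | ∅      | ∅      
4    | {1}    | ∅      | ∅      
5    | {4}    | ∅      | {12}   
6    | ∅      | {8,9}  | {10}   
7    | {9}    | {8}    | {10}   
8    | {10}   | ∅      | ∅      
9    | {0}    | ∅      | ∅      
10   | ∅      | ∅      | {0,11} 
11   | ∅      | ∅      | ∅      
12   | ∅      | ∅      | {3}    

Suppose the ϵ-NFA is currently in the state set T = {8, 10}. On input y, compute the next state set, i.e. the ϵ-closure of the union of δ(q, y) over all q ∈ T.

{0, 1, 2, 4, 11}

10 on y → {0, 11}.
No y-transition from 8.
Union after reading y: {0, 11}.
Now take the ϵ-closure:
From 0 via ϵ: add 4.
From 4 via ϵ: add 1.
From 1 via ϵ: add 2.
No new states can be added; the closed set is {0, 1, 2, 4, 11}.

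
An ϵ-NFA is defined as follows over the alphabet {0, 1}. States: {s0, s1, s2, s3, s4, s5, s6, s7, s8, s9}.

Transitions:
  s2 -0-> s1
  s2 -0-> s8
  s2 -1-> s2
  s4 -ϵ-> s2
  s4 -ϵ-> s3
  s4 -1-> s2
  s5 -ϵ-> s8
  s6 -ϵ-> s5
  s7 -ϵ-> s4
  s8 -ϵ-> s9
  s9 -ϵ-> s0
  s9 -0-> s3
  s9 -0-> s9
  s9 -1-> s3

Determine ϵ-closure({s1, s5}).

Start with {s1, s5}.
From s5 via ϵ: add s8.
From s8 via ϵ: add s9.
From s9 via ϵ: add s0.
No new states can be added; the closed set is {s0, s1, s5, s8, s9}.

{s0, s1, s5, s8, s9}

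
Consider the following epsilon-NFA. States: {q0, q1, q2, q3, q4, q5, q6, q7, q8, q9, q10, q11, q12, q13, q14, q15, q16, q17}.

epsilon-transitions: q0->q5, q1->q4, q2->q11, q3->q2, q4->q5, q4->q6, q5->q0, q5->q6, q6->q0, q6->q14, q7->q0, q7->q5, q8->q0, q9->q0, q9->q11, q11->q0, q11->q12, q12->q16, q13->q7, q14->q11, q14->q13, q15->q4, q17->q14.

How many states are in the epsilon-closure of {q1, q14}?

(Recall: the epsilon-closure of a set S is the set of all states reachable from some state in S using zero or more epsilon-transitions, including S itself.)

Start with {q1, q14}.
From q1 via epsilon: add q4.
From q14 via epsilon: add q11, q13.
From q4 via epsilon: add q5, q6.
From q11 via epsilon: add q0, q12.
From q13 via epsilon: add q7.
From q12 via epsilon: add q16.
epsilon-closure = {q0, q1, q4, q5, q6, q7, q11, q12, q13, q14, q16}, which has 11 states.

11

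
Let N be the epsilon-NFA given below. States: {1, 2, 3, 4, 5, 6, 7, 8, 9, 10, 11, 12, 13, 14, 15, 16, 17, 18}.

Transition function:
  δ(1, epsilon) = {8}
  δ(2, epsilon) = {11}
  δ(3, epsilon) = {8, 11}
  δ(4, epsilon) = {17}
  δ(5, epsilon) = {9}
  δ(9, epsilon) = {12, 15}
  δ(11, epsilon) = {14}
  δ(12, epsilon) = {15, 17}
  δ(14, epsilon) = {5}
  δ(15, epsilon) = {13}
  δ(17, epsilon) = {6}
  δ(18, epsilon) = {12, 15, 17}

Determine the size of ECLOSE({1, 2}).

12

Start with {1, 2}.
From 1 via epsilon: add 8.
From 2 via epsilon: add 11.
From 11 via epsilon: add 14.
From 14 via epsilon: add 5.
From 5 via epsilon: add 9.
From 9 via epsilon: add 12, 15.
From 12 via epsilon: add 17.
From 15 via epsilon: add 13.
From 17 via epsilon: add 6.
epsilon-closure = {1, 2, 5, 6, 8, 9, 11, 12, 13, 14, 15, 17}, which has 12 states.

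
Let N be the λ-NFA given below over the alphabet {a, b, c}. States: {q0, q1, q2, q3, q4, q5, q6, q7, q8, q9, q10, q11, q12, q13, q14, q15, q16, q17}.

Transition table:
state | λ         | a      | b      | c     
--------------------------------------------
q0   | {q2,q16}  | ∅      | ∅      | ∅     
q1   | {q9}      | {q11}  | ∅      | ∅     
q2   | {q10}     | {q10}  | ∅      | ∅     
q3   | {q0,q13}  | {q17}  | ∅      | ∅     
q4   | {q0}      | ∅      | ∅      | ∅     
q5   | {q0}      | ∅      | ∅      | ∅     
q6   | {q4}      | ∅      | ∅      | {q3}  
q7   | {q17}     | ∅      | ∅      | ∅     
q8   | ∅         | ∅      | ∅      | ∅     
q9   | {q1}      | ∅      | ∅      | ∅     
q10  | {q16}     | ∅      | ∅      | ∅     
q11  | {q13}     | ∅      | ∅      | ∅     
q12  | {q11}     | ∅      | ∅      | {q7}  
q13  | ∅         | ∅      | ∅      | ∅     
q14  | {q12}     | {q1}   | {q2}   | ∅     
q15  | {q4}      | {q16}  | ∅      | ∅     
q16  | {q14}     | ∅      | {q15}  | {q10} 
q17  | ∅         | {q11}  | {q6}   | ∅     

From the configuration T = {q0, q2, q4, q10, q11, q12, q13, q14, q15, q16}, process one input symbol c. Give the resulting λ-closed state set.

q12 on c → {q7}.
q16 on c → {q10}.
No c-transition from q0, q2, q4, q10, q11, q13, q14, q15.
Union after reading c: {q7, q10}.
Now take the λ-closure:
From q7 via λ: add q17.
From q10 via λ: add q16.
From q16 via λ: add q14.
From q14 via λ: add q12.
From q12 via λ: add q11.
From q11 via λ: add q13.
No new states can be added; the closed set is {q7, q10, q11, q12, q13, q14, q16, q17}.

{q7, q10, q11, q12, q13, q14, q16, q17}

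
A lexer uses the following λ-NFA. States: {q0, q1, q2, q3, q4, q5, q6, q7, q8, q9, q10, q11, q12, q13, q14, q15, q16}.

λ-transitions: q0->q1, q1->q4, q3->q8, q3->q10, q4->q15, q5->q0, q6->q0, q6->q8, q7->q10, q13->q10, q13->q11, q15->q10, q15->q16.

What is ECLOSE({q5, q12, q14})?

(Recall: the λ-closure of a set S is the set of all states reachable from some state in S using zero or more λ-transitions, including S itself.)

{q0, q1, q4, q5, q10, q12, q14, q15, q16}

Start with {q5, q12, q14}.
From q5 via λ: add q0.
From q0 via λ: add q1.
From q1 via λ: add q4.
From q4 via λ: add q15.
From q15 via λ: add q10, q16.
No new states can be added; the closed set is {q0, q1, q4, q5, q10, q12, q14, q15, q16}.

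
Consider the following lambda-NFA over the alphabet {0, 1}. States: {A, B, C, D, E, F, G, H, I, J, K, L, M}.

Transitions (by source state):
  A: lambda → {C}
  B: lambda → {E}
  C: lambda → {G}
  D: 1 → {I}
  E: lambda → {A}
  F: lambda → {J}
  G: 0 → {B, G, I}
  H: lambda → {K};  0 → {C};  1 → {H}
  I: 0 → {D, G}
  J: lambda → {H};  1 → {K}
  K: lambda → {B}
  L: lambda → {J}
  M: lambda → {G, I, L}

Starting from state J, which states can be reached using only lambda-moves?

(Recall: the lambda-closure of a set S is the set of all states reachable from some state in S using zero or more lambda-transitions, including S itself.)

Start with {J}.
From J via lambda: add H.
From H via lambda: add K.
From K via lambda: add B.
From B via lambda: add E.
From E via lambda: add A.
From A via lambda: add C.
From C via lambda: add G.
No new states can be added; the closed set is {A, B, C, E, G, H, J, K}.

{A, B, C, E, G, H, J, K}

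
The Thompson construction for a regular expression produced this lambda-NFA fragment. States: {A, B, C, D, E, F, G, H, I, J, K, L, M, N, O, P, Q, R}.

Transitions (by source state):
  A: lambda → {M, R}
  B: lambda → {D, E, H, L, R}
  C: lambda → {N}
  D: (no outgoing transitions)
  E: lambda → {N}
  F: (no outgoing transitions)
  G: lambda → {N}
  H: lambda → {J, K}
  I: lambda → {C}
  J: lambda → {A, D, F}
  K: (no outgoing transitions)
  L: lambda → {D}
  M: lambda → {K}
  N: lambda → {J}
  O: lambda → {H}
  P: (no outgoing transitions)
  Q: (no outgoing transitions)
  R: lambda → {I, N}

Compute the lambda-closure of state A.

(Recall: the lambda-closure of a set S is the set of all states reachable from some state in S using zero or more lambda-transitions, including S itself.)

Start with {A}.
From A via lambda: add M, R.
From M via lambda: add K.
From R via lambda: add I, N.
From I via lambda: add C.
From N via lambda: add J.
From J via lambda: add D, F.
No new states can be added; the closed set is {A, C, D, F, I, J, K, M, N, R}.

{A, C, D, F, I, J, K, M, N, R}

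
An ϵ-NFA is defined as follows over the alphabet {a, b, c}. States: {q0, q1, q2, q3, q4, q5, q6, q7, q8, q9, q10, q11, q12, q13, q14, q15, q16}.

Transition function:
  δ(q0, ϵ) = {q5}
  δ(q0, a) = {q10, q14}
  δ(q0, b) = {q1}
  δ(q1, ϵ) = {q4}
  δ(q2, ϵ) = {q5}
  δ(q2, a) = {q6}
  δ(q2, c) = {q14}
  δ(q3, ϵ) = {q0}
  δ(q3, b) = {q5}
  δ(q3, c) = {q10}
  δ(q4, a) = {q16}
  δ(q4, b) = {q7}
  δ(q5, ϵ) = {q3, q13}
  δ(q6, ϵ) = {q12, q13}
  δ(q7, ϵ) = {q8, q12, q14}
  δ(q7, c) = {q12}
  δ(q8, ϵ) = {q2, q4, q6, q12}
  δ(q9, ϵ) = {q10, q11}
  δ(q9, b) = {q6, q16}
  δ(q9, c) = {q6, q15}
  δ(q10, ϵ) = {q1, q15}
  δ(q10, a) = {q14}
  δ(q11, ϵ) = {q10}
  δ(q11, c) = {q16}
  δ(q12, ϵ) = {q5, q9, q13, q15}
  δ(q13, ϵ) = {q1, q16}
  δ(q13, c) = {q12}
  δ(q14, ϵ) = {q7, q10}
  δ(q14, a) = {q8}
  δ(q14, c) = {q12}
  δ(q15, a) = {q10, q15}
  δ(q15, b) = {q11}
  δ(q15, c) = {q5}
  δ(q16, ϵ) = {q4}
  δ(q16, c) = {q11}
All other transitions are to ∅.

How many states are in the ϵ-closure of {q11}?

5

Start with {q11}.
From q11 via ϵ: add q10.
From q10 via ϵ: add q1, q15.
From q1 via ϵ: add q4.
ϵ-closure = {q1, q4, q10, q11, q15}, which has 5 states.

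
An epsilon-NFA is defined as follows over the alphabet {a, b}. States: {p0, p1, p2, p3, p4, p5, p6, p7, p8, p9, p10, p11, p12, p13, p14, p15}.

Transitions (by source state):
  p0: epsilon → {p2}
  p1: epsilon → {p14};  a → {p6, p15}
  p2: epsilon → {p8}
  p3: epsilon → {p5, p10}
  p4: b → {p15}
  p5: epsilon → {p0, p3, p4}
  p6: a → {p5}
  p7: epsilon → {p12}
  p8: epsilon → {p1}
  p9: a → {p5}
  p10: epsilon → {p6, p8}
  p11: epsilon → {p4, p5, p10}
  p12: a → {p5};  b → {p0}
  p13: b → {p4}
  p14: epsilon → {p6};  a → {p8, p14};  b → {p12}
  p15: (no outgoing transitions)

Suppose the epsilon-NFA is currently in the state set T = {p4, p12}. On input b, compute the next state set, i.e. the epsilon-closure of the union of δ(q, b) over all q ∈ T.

p4 on b → {p15}.
p12 on b → {p0}.
Union after reading b: {p0, p15}.
Now take the epsilon-closure:
From p0 via epsilon: add p2.
From p2 via epsilon: add p8.
From p8 via epsilon: add p1.
From p1 via epsilon: add p14.
From p14 via epsilon: add p6.
No new states can be added; the closed set is {p0, p1, p2, p6, p8, p14, p15}.

{p0, p1, p2, p6, p8, p14, p15}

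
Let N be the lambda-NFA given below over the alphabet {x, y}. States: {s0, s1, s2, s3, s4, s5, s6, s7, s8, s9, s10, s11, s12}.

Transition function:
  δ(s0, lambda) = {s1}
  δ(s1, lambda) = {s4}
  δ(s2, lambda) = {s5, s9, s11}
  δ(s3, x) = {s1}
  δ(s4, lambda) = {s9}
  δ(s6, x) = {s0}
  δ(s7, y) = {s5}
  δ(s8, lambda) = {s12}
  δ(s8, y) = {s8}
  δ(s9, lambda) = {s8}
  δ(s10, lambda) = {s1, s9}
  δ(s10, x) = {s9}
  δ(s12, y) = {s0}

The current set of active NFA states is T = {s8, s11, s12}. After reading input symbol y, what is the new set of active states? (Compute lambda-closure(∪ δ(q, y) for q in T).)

s8 on y → {s8}.
s12 on y → {s0}.
No y-transition from s11.
Union after reading y: {s0, s8}.
Now take the lambda-closure:
From s0 via lambda: add s1.
From s8 via lambda: add s12.
From s1 via lambda: add s4.
From s4 via lambda: add s9.
No new states can be added; the closed set is {s0, s1, s4, s8, s9, s12}.

{s0, s1, s4, s8, s9, s12}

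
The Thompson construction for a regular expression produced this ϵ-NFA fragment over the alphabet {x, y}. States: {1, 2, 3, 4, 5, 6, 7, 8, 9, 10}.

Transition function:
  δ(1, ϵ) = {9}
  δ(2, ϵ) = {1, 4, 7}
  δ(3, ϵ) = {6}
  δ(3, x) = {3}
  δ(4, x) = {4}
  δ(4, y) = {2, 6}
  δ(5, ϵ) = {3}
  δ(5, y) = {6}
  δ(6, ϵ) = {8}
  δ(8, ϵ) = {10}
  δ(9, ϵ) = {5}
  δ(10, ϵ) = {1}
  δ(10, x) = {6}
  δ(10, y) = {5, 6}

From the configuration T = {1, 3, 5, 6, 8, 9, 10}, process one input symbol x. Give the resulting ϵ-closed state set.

{1, 3, 5, 6, 8, 9, 10}

3 on x → {3}.
10 on x → {6}.
No x-transition from 1, 5, 6, 8, 9.
Union after reading x: {3, 6}.
Now take the ϵ-closure:
From 6 via ϵ: add 8.
From 8 via ϵ: add 10.
From 10 via ϵ: add 1.
From 1 via ϵ: add 9.
From 9 via ϵ: add 5.
No new states can be added; the closed set is {1, 3, 5, 6, 8, 9, 10}.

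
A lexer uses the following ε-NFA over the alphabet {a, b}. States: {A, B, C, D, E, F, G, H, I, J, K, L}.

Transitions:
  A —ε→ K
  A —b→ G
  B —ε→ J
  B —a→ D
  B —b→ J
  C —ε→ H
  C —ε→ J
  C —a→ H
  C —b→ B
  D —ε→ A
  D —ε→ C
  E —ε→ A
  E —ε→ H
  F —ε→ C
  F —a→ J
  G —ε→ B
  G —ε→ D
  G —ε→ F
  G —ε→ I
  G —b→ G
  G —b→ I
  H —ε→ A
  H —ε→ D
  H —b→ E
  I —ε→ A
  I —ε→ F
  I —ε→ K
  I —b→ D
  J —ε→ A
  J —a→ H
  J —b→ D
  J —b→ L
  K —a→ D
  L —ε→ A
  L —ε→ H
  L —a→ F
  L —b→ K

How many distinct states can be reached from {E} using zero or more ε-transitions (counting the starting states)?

Start with {E}.
From E via ε: add A, H.
From A via ε: add K.
From H via ε: add D.
From D via ε: add C.
From C via ε: add J.
ε-closure = {A, C, D, E, H, J, K}, which has 7 states.

7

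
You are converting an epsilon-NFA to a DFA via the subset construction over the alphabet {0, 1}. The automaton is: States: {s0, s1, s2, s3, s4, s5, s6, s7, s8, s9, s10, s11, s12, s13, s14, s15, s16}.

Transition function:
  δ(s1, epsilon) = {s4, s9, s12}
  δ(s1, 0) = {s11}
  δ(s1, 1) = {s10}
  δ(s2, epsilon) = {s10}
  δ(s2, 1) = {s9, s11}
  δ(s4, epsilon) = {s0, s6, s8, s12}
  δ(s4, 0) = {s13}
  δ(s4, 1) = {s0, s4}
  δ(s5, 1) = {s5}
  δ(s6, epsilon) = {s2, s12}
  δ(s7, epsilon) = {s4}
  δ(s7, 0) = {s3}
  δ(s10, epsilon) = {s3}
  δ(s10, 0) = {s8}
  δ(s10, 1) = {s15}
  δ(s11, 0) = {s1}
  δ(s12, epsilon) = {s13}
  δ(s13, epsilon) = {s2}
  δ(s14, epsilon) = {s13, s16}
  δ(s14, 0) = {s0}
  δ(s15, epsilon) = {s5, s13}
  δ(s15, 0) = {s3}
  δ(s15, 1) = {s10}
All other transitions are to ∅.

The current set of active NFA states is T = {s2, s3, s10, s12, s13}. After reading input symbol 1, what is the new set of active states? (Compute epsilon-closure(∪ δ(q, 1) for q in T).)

{s2, s3, s5, s9, s10, s11, s13, s15}

s2 on 1 → {s9, s11}.
s10 on 1 → {s15}.
No 1-transition from s3, s12, s13.
Union after reading 1: {s9, s11, s15}.
Now take the epsilon-closure:
From s15 via epsilon: add s5, s13.
From s13 via epsilon: add s2.
From s2 via epsilon: add s10.
From s10 via epsilon: add s3.
No new states can be added; the closed set is {s2, s3, s5, s9, s10, s11, s13, s15}.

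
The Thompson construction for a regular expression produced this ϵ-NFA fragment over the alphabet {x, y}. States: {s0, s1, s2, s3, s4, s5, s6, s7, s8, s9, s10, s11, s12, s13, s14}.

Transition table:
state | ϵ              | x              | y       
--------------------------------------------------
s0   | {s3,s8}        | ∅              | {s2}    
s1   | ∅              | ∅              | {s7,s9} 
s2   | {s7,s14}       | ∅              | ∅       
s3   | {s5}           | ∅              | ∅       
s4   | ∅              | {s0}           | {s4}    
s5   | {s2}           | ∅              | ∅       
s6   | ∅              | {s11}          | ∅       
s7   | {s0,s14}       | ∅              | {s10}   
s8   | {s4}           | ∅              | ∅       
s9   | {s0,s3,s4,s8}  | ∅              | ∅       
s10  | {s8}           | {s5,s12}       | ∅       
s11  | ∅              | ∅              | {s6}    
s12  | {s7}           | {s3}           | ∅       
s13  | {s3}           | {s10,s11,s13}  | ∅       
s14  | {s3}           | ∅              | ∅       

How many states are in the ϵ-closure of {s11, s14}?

Start with {s11, s14}.
From s14 via ϵ: add s3.
From s3 via ϵ: add s5.
From s5 via ϵ: add s2.
From s2 via ϵ: add s7.
From s7 via ϵ: add s0.
From s0 via ϵ: add s8.
From s8 via ϵ: add s4.
ϵ-closure = {s0, s2, s3, s4, s5, s7, s8, s11, s14}, which has 9 states.

9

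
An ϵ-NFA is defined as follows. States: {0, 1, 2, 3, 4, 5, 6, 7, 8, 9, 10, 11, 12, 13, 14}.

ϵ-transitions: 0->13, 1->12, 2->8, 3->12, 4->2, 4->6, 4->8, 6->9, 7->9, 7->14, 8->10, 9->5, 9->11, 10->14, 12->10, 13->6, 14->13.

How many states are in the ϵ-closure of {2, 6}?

9

Start with {2, 6}.
From 2 via ϵ: add 8.
From 6 via ϵ: add 9.
From 8 via ϵ: add 10.
From 9 via ϵ: add 5, 11.
From 10 via ϵ: add 14.
From 14 via ϵ: add 13.
ϵ-closure = {2, 5, 6, 8, 9, 10, 11, 13, 14}, which has 9 states.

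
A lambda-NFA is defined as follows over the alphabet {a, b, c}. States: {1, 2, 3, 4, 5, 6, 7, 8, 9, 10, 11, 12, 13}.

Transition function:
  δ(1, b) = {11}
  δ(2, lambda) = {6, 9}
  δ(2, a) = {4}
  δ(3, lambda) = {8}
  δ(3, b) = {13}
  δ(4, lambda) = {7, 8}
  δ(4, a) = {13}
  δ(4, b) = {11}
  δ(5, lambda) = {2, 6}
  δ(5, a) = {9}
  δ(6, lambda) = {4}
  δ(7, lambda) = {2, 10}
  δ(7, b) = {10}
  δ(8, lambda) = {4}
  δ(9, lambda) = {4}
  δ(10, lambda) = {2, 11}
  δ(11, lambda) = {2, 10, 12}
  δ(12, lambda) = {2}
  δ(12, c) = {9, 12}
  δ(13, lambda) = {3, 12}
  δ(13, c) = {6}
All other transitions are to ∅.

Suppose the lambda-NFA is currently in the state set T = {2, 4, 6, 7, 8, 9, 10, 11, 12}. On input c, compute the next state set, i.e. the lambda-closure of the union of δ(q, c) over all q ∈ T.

12 on c → {9, 12}.
No c-transition from 2, 4, 6, 7, 8, 9, 10, 11.
Union after reading c: {9, 12}.
Now take the lambda-closure:
From 9 via lambda: add 4.
From 12 via lambda: add 2.
From 2 via lambda: add 6.
From 4 via lambda: add 7, 8.
From 7 via lambda: add 10.
From 10 via lambda: add 11.
No new states can be added; the closed set is {2, 4, 6, 7, 8, 9, 10, 11, 12}.

{2, 4, 6, 7, 8, 9, 10, 11, 12}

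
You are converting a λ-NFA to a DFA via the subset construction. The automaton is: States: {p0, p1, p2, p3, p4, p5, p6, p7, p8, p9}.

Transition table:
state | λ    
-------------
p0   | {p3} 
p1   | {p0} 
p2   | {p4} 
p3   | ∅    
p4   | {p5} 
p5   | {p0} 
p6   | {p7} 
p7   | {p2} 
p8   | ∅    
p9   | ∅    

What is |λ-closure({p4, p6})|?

7

Start with {p4, p6}.
From p4 via λ: add p5.
From p6 via λ: add p7.
From p5 via λ: add p0.
From p7 via λ: add p2.
From p0 via λ: add p3.
λ-closure = {p0, p2, p3, p4, p5, p6, p7}, which has 7 states.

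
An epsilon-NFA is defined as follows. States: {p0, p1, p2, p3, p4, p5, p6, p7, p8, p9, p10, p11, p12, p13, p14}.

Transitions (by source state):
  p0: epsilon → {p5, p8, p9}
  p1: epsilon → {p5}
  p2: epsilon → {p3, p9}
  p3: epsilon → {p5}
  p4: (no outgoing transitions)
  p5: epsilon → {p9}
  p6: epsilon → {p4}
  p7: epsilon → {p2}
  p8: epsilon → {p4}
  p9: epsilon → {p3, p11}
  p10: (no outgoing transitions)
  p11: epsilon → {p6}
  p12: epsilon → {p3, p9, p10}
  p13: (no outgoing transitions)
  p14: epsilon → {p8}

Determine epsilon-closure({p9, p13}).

{p3, p4, p5, p6, p9, p11, p13}

Start with {p9, p13}.
From p9 via epsilon: add p3, p11.
From p3 via epsilon: add p5.
From p11 via epsilon: add p6.
From p6 via epsilon: add p4.
No new states can be added; the closed set is {p3, p4, p5, p6, p9, p11, p13}.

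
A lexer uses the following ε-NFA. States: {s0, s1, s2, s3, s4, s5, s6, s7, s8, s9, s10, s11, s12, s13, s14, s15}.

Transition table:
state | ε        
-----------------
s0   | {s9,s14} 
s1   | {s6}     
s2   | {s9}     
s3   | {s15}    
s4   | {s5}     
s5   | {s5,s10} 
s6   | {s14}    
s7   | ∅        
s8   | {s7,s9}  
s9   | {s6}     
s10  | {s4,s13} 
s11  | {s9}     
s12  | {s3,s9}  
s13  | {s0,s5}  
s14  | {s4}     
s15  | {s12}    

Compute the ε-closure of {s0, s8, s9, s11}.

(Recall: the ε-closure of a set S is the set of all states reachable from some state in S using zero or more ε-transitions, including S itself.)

Start with {s0, s8, s9, s11}.
From s0 via ε: add s14.
From s8 via ε: add s7.
From s9 via ε: add s6.
From s14 via ε: add s4.
From s4 via ε: add s5.
From s5 via ε: add s10.
From s10 via ε: add s13.
No new states can be added; the closed set is {s0, s4, s5, s6, s7, s8, s9, s10, s11, s13, s14}.

{s0, s4, s5, s6, s7, s8, s9, s10, s11, s13, s14}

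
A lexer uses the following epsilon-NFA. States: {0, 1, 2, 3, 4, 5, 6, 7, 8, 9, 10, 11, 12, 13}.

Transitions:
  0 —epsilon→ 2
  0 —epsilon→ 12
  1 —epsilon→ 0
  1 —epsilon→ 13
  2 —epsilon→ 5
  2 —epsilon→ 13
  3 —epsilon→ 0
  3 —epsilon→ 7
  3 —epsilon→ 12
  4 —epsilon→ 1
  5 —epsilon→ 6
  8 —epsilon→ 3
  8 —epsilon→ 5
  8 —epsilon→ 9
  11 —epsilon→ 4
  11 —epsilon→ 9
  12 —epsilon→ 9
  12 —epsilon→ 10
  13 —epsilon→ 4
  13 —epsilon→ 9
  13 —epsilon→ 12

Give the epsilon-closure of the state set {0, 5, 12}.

Start with {0, 5, 12}.
From 0 via epsilon: add 2.
From 5 via epsilon: add 6.
From 12 via epsilon: add 9, 10.
From 2 via epsilon: add 13.
From 13 via epsilon: add 4.
From 4 via epsilon: add 1.
No new states can be added; the closed set is {0, 1, 2, 4, 5, 6, 9, 10, 12, 13}.

{0, 1, 2, 4, 5, 6, 9, 10, 12, 13}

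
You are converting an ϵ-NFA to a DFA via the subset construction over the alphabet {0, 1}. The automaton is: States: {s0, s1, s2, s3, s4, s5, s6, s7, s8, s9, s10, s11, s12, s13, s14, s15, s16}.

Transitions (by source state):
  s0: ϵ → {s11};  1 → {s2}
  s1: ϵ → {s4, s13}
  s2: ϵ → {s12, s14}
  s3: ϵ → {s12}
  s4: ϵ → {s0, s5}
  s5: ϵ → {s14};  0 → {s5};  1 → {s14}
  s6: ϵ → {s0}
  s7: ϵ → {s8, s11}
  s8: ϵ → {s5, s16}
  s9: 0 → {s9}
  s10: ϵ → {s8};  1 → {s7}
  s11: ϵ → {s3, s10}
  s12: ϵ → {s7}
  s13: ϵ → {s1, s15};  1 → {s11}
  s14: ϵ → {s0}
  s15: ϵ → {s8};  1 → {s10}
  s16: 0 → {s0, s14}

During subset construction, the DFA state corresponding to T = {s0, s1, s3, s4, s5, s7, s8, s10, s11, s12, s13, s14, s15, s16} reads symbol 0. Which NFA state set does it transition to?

{s0, s3, s5, s7, s8, s10, s11, s12, s14, s16}

s5 on 0 → {s5}.
s16 on 0 → {s0, s14}.
No 0-transition from s0, s1, s3, s4, s7, s8, s10, s11, s12, s13, s14, s15.
Union after reading 0: {s0, s5, s14}.
Now take the ϵ-closure:
From s0 via ϵ: add s11.
From s11 via ϵ: add s3, s10.
From s3 via ϵ: add s12.
From s10 via ϵ: add s8.
From s8 via ϵ: add s16.
From s12 via ϵ: add s7.
No new states can be added; the closed set is {s0, s3, s5, s7, s8, s10, s11, s12, s14, s16}.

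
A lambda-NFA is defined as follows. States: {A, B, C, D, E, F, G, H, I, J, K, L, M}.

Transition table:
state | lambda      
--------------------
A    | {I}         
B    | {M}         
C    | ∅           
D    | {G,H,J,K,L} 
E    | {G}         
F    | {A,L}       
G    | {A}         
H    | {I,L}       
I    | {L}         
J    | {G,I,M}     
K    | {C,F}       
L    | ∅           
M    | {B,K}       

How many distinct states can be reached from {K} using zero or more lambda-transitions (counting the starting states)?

Start with {K}.
From K via lambda: add C, F.
From F via lambda: add A, L.
From A via lambda: add I.
lambda-closure = {A, C, F, I, K, L}, which has 6 states.

6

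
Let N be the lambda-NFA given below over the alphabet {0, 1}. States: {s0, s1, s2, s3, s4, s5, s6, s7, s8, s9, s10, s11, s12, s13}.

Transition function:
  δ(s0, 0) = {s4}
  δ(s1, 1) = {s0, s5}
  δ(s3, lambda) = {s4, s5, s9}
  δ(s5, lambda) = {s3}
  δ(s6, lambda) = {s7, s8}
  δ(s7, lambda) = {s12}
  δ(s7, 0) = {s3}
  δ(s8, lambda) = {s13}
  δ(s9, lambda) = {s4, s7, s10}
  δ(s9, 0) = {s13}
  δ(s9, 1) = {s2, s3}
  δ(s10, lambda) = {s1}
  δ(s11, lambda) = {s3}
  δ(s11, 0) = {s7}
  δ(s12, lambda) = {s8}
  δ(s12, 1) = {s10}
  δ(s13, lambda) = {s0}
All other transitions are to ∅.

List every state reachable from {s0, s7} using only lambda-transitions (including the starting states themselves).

Start with {s0, s7}.
From s7 via lambda: add s12.
From s12 via lambda: add s8.
From s8 via lambda: add s13.
No new states can be added; the closed set is {s0, s7, s8, s12, s13}.

{s0, s7, s8, s12, s13}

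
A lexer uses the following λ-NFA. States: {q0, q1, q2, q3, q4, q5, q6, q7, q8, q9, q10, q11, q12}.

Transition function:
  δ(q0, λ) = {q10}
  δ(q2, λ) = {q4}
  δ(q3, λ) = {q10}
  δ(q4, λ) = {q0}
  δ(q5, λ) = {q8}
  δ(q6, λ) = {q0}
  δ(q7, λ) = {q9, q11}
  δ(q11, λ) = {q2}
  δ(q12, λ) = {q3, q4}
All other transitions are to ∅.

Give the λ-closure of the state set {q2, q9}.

{q0, q2, q4, q9, q10}

Start with {q2, q9}.
From q2 via λ: add q4.
From q4 via λ: add q0.
From q0 via λ: add q10.
No new states can be added; the closed set is {q0, q2, q4, q9, q10}.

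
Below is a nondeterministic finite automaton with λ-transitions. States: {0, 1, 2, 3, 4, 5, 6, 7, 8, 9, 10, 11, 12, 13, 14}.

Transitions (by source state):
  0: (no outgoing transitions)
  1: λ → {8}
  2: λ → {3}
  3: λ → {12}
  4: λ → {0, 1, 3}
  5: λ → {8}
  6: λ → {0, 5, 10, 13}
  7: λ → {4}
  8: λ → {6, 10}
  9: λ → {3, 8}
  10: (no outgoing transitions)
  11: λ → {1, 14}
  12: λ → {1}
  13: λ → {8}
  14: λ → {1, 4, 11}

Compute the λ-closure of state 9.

Start with {9}.
From 9 via λ: add 3, 8.
From 3 via λ: add 12.
From 8 via λ: add 6, 10.
From 6 via λ: add 0, 5, 13.
From 12 via λ: add 1.
No new states can be added; the closed set is {0, 1, 3, 5, 6, 8, 9, 10, 12, 13}.

{0, 1, 3, 5, 6, 8, 9, 10, 12, 13}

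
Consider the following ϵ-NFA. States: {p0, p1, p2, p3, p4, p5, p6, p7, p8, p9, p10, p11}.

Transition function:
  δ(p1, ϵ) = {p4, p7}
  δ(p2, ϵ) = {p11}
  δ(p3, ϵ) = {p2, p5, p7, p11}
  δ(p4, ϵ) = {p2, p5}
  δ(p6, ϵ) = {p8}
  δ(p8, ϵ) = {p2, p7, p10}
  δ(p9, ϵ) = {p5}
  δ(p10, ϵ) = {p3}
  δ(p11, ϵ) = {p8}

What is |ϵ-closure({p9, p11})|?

Start with {p9, p11}.
From p9 via ϵ: add p5.
From p11 via ϵ: add p8.
From p8 via ϵ: add p2, p7, p10.
From p10 via ϵ: add p3.
ϵ-closure = {p2, p3, p5, p7, p8, p9, p10, p11}, which has 8 states.

8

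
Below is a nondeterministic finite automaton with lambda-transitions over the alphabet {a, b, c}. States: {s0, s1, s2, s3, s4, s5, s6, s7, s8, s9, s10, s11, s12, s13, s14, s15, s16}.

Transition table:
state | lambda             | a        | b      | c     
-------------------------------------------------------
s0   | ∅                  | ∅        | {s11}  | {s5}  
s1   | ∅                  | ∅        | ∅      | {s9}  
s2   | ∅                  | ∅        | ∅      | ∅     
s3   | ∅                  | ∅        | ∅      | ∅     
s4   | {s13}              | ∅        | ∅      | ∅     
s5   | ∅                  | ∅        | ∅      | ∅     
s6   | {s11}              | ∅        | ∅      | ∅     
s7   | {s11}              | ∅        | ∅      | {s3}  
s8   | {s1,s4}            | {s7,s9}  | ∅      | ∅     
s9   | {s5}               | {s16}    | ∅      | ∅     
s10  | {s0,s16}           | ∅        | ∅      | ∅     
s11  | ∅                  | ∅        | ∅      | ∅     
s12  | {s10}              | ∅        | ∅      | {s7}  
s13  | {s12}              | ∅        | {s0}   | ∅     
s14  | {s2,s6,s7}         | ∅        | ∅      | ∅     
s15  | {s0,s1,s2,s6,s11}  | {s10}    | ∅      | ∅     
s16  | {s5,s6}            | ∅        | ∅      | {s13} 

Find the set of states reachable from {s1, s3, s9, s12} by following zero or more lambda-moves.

Start with {s1, s3, s9, s12}.
From s9 via lambda: add s5.
From s12 via lambda: add s10.
From s10 via lambda: add s0, s16.
From s16 via lambda: add s6.
From s6 via lambda: add s11.
No new states can be added; the closed set is {s0, s1, s3, s5, s6, s9, s10, s11, s12, s16}.

{s0, s1, s3, s5, s6, s9, s10, s11, s12, s16}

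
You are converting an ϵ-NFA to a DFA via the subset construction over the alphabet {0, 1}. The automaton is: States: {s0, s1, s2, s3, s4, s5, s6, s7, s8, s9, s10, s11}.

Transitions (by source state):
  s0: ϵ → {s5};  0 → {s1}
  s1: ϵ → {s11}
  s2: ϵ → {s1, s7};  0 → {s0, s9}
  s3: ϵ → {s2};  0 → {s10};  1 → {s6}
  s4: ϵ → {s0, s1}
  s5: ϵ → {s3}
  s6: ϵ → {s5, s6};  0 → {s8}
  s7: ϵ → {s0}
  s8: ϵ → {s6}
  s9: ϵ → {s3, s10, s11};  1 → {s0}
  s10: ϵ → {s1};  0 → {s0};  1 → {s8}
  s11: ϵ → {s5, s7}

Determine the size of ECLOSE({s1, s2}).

7

Start with {s1, s2}.
From s1 via ϵ: add s11.
From s2 via ϵ: add s7.
From s7 via ϵ: add s0.
From s11 via ϵ: add s5.
From s5 via ϵ: add s3.
ϵ-closure = {s0, s1, s2, s3, s5, s7, s11}, which has 7 states.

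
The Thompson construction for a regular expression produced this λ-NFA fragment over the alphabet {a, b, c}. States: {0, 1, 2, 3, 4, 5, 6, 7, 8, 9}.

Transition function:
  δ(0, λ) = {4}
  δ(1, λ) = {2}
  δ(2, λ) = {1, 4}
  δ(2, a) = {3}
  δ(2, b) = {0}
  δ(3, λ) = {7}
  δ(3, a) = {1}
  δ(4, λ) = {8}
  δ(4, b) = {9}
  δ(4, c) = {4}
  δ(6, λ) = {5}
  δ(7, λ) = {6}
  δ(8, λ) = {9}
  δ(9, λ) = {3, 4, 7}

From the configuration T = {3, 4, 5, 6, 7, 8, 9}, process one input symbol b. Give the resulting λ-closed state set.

4 on b → {9}.
No b-transition from 3, 5, 6, 7, 8, 9.
Union after reading b: {9}.
Now take the λ-closure:
From 9 via λ: add 3, 4, 7.
From 4 via λ: add 8.
From 7 via λ: add 6.
From 6 via λ: add 5.
No new states can be added; the closed set is {3, 4, 5, 6, 7, 8, 9}.

{3, 4, 5, 6, 7, 8, 9}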